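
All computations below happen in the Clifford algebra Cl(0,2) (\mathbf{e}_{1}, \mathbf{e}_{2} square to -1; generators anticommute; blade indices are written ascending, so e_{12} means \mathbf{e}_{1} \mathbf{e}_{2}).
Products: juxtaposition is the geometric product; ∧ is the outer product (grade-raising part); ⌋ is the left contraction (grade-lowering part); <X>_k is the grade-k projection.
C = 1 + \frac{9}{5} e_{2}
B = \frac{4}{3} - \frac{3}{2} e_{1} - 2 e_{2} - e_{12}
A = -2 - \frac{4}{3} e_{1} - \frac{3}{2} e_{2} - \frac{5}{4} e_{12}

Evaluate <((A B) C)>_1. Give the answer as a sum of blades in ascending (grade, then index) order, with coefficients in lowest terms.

step 1: -\frac{107}{12} + \frac{2}{9} e_{1} + \frac{61}{24} e_{2} + \frac{3}{4} e_{12}
step 2: -\frac{1619}{120} - \frac{203}{180} e_{1} - \frac{1621}{120} e_{2} + \frac{23}{20} e_{12}
step 3: -\frac{203}{180} e_{1} - \frac{1621}{120} e_{2}
Answer: -\frac{203}{180} e_{1} - \frac{1621}{120} e_{2}


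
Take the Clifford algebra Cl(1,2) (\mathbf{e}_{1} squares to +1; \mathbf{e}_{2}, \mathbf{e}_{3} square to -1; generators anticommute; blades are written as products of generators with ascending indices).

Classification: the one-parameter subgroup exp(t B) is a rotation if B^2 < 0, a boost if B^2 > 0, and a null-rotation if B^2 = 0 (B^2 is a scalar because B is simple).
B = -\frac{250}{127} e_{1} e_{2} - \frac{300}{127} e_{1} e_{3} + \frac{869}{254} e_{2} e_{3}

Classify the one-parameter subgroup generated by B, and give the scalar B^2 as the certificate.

B^2 term by term: the squares give (-\frac{250}{127})^2*(e_{1} e_{2})^2 + (-\frac{300}{127})^2*(e_{1} e_{3})^2 + (\frac{869}{254})^2*(e_{2} e_{3})^2 = \frac{62500}{16129}*(+1) + \frac{90000}{16129}*(+1) + \frac{755161}{64516}*(-1) = -\frac{9}{4} (each basis 2-blade squares to minus the product of its generators' squares); cross terms between blades sharing an index anticommute and cancel. So B^2 = -\frac{9}{4}.
Answer: rotation, certificate B^2 = -\frac{9}{4}. One invariant decides it: the square -\frac{9}{4} survives every conjugation, and its sign is exactly the classification.


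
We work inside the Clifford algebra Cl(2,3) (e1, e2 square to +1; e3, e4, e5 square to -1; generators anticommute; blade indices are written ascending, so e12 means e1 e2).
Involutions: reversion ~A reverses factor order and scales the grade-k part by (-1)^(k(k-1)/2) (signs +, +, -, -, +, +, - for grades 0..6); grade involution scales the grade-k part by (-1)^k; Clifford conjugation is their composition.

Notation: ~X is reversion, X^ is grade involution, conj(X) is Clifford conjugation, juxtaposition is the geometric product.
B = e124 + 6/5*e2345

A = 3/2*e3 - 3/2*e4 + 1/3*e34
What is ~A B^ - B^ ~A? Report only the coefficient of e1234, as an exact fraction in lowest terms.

first term: -3/2*e12 + 2/5*e25 - 1/3*e123 + 9/5*e235 + 9/5*e245 - 3/2*e1234
second term: -3/2*e12 + 2/5*e25 + 1/3*e123 - 9/5*e235 - 9/5*e245 + 3/2*e1234
Answer: -3


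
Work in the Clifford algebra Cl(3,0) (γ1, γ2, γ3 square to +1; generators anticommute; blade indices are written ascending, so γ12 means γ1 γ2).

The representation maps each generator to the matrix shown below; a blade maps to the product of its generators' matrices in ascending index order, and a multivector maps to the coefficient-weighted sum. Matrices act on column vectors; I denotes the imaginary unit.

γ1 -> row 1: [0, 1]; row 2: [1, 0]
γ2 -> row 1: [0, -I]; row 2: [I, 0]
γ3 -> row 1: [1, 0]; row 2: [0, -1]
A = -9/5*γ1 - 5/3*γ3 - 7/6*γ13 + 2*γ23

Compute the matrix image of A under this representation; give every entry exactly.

Bivector images (products of the table entries): rho(γ13) = rho(γ1)rho(γ3) = row 1: [0, -1]; row 2: [1, 0]; rho(γ23) = rho(γ2)rho(γ3) = row 1: [0, I]; row 2: [I, 0].
M = (-9/5)*rho(γ1) + (-5/3)*rho(γ3) + (-7/6)*rho(γ13) + (2)*rho(γ23), summed entrywise:
Answer: row 1: [-5/3, -19/30 + 2*I]; row 2: [-89/30 + 2*I, 5/3]


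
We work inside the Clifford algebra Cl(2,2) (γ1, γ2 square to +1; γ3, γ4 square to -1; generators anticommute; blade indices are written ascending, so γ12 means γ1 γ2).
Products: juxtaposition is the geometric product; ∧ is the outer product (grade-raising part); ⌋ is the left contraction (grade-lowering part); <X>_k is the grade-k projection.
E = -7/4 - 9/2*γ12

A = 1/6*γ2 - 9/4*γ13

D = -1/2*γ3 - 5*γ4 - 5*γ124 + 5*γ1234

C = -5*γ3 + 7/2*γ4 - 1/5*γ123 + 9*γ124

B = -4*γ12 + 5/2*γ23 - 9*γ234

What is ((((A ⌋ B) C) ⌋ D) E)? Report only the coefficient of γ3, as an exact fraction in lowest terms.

step 1: 2/3*γ1 + 5/12*γ3 - 3/2*γ34
step 2: 25/12 + 21/4*γ3 + 15/2*γ4 + 1/12*γ12 - 10/3*γ13 + 7/3*γ14 - 2/15*γ23 + 6*γ24 + 35/24*γ34 + 27/2*γ123 + 3/10*γ124 + 15/4*γ1234
step 3: 459/8 - 30*γ1 + 35/3*γ2 - 61/24*γ3 + 115/2*γ4 + 725/24*γ12 - 30*γ13 - 2/3*γ14 + 35/3*γ23 + 50/3*γ24 - 5/12*γ34 + 75/2*γ123 - 110/3*γ124 + 125/12*γ1234
step 4: 1137/32 + 105*γ1 + 1375/12*γ2 + 16627/96*γ3 - 2125/8*γ4 - 29861/96*γ12 + 105*γ13 + 457/6*γ14 + 1375/12*γ23 - 157/6*γ24 + 2285/48*γ34 - 867/16*γ123 - 2335/12*γ124 - 785/48*γ1234
Answer: 16627/96


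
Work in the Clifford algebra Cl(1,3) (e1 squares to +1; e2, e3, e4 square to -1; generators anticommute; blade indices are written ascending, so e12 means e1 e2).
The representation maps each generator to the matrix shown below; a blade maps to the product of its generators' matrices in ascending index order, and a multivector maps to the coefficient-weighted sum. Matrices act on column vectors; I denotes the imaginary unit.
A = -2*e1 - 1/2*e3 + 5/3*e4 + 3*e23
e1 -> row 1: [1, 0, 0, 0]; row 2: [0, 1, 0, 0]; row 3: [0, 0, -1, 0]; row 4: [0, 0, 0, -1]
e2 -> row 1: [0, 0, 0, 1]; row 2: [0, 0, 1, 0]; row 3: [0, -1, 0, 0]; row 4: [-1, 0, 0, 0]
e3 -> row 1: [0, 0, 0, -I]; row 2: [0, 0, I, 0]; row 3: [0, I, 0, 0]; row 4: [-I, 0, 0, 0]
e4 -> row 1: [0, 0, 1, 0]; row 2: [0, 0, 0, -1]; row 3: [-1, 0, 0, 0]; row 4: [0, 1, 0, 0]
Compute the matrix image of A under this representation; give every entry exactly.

Bivector images (products of the table entries): rho(e23) = rho(e2)rho(e3) = row 1: [-I, 0, 0, 0]; row 2: [0, I, 0, 0]; row 3: [0, 0, -I, 0]; row 4: [0, 0, 0, I].
M = (-2)*rho(e1) + (-1/2)*rho(e3) + (5/3)*rho(e4) + (3)*rho(e23), summed entrywise:
Answer: row 1: [-2 - 3*I, 0, 5/3, I/2]; row 2: [0, -2 + 3*I, -I/2, -5/3]; row 3: [-5/3, -I/2, 2 - 3*I, 0]; row 4: [I/2, 5/3, 0, 2 + 3*I]


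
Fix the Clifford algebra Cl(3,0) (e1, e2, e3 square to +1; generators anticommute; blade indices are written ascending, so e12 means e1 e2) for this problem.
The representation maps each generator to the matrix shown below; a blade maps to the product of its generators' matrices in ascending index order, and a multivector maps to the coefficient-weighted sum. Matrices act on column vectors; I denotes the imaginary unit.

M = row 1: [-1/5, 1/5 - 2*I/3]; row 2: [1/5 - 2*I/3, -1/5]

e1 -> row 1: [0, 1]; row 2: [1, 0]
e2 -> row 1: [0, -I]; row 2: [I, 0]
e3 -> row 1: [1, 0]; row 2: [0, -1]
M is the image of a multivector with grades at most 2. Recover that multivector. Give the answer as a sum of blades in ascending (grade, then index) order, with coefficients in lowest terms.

Method: 1, rho(e1), rho(e2), rho(e3) form a trace-orthogonal basis of the 2x2 complex matrices (tr(X Y) = 2 if X = Y, else 0), so M = m0*1 + m1*rho(e1) + m2*rho(e2) + m3*rho(e3) with m0 = tr(M)/2 = -1/5, m1 = tr(M rho(e1))/2 = 1/5 - 2*I/3, m2 = tr(M rho(e2))/2 = 0, m3 = tr(M rho(e3))/2 = 0.
Multiplying table entries, the bivector images are rho(e12) = I*rho(e3), rho(e13) = -I*rho(e2), rho(e23) = I*rho(e1); with real blade coefficients the real parts of m0..m3 are the coefficients of 1, e1, e2, e3 and the imaginary parts give the bivectors (e23: Im m1, e13: -Im m2, e12: Im m3).
Answer: -1/5 + 1/5*e1 - 2/3*e23


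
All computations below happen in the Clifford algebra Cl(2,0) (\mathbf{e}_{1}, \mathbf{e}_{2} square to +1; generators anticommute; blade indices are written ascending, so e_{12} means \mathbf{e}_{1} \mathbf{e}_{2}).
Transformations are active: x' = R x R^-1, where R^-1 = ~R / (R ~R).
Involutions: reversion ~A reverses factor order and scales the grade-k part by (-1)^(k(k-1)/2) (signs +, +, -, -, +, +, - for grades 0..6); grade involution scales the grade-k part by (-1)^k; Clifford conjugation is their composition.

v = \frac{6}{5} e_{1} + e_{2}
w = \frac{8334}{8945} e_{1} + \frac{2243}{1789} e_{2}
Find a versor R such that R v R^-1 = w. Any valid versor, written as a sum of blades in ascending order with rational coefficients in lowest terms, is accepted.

Here q(v) = q(w) = \frac{61}{25}; the classical choice R = v + w = \frac{19068}{8945} e_{1} + \frac{4032}{1789} e_{2} then realises v -> w under the sandwich.
Answer: \frac{19068}{8945} e_{1} + \frac{4032}{1789} e_{2}


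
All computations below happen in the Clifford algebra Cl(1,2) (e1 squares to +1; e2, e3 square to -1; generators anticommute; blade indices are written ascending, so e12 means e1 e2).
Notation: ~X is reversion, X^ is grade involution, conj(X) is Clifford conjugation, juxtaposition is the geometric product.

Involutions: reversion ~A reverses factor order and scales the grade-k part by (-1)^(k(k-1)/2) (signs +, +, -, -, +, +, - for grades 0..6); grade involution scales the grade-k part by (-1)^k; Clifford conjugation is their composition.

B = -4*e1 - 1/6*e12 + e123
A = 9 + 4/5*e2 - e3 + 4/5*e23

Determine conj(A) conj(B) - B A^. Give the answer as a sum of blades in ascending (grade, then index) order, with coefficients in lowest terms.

first term: 110/3*e1 + 37/10*e12 - 74/15*e13 + 179/30*e123
second term: -554/15*e1 + 7/10*e12 - 14/3*e13 + 169/30*e123
Answer: 368/5*e1 + 3*e12 - 4/15*e13 + 1/3*e123


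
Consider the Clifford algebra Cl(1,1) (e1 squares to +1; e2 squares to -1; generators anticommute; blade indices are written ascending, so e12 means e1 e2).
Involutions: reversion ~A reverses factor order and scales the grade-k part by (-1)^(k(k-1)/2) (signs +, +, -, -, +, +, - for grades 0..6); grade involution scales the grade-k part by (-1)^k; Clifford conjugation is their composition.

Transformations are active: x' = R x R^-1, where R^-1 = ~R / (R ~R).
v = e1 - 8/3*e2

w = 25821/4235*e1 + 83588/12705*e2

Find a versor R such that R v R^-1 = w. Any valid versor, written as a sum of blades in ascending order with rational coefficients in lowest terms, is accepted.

Take R = v + w = 30056/4235*e1 + 49708/12705*e2. Because q(v) = q(w) = -55/9, conjugation by R sends v exactly to w.
Answer: 30056/4235*e1 + 49708/12705*e2


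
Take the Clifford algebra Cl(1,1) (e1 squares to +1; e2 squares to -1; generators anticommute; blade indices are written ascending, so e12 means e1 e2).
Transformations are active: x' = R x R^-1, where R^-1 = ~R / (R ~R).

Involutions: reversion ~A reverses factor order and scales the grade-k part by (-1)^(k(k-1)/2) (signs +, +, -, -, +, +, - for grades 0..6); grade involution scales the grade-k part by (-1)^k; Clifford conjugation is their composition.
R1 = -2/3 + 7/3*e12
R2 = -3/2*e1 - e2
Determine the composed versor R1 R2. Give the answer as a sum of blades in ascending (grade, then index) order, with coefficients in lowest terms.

Distribute over the terms of R1 (each basis-blade product reordered to ascending indices, repeated generators contracted through their squares):
(-2/3) R2 = e1 + 2/3*e2
(7/3*e12) R2 = 7/3*e1 + 7/2*e2
Summing the partial products and collecting blades:
Answer: 10/3*e1 + 25/6*e2


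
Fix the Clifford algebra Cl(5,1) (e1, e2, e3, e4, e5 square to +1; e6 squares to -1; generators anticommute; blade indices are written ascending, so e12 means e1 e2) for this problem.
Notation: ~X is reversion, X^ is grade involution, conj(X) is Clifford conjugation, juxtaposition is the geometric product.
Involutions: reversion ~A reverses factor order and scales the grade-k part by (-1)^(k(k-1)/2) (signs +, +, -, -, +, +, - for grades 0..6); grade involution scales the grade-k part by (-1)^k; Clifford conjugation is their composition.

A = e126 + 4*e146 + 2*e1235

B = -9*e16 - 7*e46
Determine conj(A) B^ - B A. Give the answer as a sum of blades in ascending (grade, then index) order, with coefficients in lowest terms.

first term: -28*e1 + 9*e2 + 36*e4 - 7*e124 + 18*e2356 + 14*e123456
second term: -28*e1 + 9*e2 + 36*e4 + 7*e124 - 18*e2356 + 14*e123456
Answer: -14*e124 + 36*e2356


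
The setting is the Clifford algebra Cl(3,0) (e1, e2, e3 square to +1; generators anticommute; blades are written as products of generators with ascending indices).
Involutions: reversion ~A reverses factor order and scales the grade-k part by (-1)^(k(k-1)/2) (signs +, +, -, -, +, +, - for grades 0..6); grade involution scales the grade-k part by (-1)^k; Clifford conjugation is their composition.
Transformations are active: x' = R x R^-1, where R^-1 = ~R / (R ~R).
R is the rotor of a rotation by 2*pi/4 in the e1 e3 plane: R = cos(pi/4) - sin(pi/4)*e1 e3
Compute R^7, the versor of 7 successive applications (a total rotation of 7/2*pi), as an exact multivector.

Because a rotor carries half the rotation angle, composing 7 copies of this e1 e3-plane rotor multiplies the phase: 7*(pi/4) = 7*pi/4, hence R^7 = cos(7*pi/4) - sin(7*pi/4)*e1 e3.
cos(7*pi/4) = sqrt(2)/2 and sin(7*pi/4) = -sqrt(2)/2, so R^7 = sqrt(2)/2 + sqrt(2)/2*e1 e3. The net rotation is 3/2*pi (after discarding 1 full turn, each of which contributes a factor -1 to the rotor); the rotor keeps the half-angle phase exactly.
Answer: sqrt(2)/2 + sqrt(2)/2*e1 e3


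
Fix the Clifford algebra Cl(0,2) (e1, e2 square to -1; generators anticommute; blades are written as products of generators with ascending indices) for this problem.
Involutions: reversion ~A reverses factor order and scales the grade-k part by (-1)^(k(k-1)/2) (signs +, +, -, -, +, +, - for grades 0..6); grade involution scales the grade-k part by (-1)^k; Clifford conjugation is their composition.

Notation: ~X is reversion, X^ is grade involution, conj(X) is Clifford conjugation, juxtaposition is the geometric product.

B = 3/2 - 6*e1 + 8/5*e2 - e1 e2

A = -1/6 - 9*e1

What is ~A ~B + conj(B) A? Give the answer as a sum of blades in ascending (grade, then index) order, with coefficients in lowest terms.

first term: -217/4 - 25/2*e1 + 131/15*e2 - 437/30*e1 e2
second term: 215/4 - 29/2*e1 - 131/15*e2 - 437/30*e1 e2
Answer: -1/2 - 27*e1 - 437/15*e1 e2


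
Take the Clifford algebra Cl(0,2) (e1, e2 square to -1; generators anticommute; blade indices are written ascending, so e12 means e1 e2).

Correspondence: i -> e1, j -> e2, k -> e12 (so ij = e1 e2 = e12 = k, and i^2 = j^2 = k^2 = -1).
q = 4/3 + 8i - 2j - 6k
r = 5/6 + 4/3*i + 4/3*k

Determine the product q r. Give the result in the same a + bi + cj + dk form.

In blades: q = 4/3 + 8*e1 - 2*e2 - 6*e12, r = 5/6 + 4/3*e1 + 4/3*e12.
Distribute q over r term by term (generator squares from the signature, products reordered to ascending indices): (4/3)*r = 10/9 + 16/9*e1 + 16/9*e12; (8*e1)*r = -32/3 + 20/3*e1 - 32/3*e2; (-2*e2)*r = -8/3*e1 - 5/3*e2 + 8/3*e12; (-6*e12)*r = 8 - 8*e2 - 5*e12.
Sum: -14/9 + 52/9*e1 - 61/3*e2 - 5/9*e12; translating back through the correspondence:
Answer: -14/9 + 52/9*i - 61/3*j - 5/9*k


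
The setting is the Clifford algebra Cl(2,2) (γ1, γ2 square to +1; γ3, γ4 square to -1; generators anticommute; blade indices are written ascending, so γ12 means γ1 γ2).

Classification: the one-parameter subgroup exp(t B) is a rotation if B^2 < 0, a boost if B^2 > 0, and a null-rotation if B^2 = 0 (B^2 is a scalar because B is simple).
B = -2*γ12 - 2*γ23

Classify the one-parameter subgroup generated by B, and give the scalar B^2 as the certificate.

B^2 term by term: the squares give (-2)^2*(γ12)^2 + (-2)^2*(γ23)^2 = 4*(-1) + 4*(+1) = 0 (each basis 2-blade squares to minus the product of its generators' squares); cross terms between blades sharing an index anticommute and cancel. So B^2 = 0.
Answer: null-rotation, certificate B^2 = 0. The invariant at work: B^2 = 0 is unchanged by conjugation, hence its sign classifies the subgroup whatever basis B is written in.


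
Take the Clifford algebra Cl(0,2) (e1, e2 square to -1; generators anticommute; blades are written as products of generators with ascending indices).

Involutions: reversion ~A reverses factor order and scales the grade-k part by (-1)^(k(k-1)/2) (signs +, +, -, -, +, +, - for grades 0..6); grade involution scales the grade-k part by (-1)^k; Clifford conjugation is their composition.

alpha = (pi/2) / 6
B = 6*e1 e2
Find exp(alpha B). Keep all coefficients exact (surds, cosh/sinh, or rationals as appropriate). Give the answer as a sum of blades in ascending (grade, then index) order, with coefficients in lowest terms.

B^2 = (6)^2*(e1 e2)^2 = 36*(-1) = -36 (a basis 2-blade squares to minus the product of its generators' squares).
B^2 = -36 — the negative square puts this in the circular regime; l = 6, alpha*l = pi/2, so exp(alpha B) = cos(pi/2) + (sin(pi/2)/6)*B = 0 + (1/6)*B.
Answer: e1 e2


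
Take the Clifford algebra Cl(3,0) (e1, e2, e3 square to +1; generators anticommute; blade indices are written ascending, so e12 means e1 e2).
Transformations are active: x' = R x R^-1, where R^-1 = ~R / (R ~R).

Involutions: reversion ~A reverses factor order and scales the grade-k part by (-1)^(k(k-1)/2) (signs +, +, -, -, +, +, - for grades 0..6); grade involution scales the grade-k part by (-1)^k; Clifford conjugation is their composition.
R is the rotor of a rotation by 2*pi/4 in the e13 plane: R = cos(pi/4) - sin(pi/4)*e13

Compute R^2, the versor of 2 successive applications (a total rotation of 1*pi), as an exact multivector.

The rotor phase is half the rotation angle and phases add under composition, so 2 steps in the e13 plane accumulate phase 2*(pi/4) = pi/2: R^2 = cos(pi/2) - sin(pi/2)*e13.
cos(pi/2) = 0 and sin(pi/2) = 1, so R^2 = -e13. The net rotation is 1*pi; the rotor keeps the half-angle phase exactly.
Answer: -e13


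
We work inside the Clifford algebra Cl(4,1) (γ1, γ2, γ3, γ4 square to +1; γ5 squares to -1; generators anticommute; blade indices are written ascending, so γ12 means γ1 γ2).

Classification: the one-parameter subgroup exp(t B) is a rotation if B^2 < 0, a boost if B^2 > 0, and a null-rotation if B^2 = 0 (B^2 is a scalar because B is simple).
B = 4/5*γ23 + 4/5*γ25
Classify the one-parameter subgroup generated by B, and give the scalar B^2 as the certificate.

B^2 term by term: the squares give (4/5)^2*(γ23)^2 + (4/5)^2*(γ25)^2 = 16/25*(-1) + 16/25*(+1) = 0 (each basis 2-blade squares to minus the product of its generators' squares); cross terms between blades sharing an index anticommute and cancel. So B^2 = 0.
Answer: null-rotation, certificate B^2 = 0. The scalar 0 is the complete invariant here: its sign names the subgroup type.


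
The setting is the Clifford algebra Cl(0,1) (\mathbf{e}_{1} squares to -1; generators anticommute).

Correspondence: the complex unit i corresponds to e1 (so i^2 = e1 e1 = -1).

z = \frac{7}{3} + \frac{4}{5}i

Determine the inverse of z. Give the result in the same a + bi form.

In blades: z = \frac{7}{3} + \frac{4}{5} e_{1}.
With qbar = \frac{7}{3} - \frac{4}{5} e_{1} (scalar fixed, mapped units negated), z qbar = \frac{1369}{225} (the sum of squared coefficients), so z^-1 = qbar / (\frac{1369}{225}) = \frac{525}{1369} - \frac{180}{1369} e_{1}; translating back:
Answer: \frac{525}{1369} - \frac{180}{1369}i


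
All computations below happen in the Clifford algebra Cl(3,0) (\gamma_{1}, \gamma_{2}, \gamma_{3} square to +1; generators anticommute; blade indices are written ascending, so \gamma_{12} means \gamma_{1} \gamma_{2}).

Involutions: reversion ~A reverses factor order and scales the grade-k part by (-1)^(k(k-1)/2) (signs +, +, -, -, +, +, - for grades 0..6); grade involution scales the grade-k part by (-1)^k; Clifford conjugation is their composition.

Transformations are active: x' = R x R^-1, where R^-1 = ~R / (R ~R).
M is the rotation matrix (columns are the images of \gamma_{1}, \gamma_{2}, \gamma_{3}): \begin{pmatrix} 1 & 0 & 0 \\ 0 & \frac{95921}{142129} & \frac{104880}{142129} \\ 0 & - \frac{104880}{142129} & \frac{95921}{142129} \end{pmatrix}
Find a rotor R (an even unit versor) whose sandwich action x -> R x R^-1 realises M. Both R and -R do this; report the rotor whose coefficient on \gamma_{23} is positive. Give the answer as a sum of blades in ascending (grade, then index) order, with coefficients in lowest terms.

Method: write R = a + b12*\gamma_{12} + b13*\gamma_{13} + b23*\gamma_{23} with a^2 + b12^2 + b13^2 + b23^2 = 1 (so R^-1 = ~R). Expanding the columns R e_j ~R gives tr M = 4a^2 - 1 and, from the antisymmetric part, M21 - M12 = -4a*b12, M13 - M31 = 4a*b13, M32 - M23 = -4a*b23.
Here tr M = \frac{333971}{142129}, so a^2 = (1 + tr M)/4 = \frac{119025}{142129} and a = ±\frac{345}{377}. Taking a = \frac{345}{377}: M21 - M12 = 0, M13 - M31 = 0, M32 - M23 = -\frac{209760}{142129}, giving b12 = 0, b13 = 0, b23 = \frac{152}{377}, i.e. R = \frac{345}{377} + \frac{152}{377} \gamma_{23}.
Its \gamma_{23} coefficient is already positive.
Answer: \frac{345}{377} + \frac{152}{377} \gamma_{23}. Key observation: the double cover Spin(3) -> SO(3) sends R and -R to the same matrix (trace \frac{333971}{142129} here), so the stated sign of the \gamma_{23} coefficient is what selects one sheet.


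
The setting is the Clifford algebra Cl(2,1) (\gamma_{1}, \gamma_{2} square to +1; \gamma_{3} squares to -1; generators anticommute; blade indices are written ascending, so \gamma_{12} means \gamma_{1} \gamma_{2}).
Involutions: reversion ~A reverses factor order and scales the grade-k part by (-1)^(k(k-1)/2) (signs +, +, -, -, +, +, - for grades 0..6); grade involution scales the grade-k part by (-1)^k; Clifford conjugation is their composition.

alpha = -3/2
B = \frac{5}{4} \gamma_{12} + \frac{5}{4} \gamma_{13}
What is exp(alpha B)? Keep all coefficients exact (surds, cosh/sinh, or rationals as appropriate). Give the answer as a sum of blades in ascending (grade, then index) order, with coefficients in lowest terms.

B^2 term by term: the squares give (\frac{5}{4})^2*(\gamma_{12})^2 + (\frac{5}{4})^2*(\gamma_{13})^2 = \frac{25}{16}*(-1) + \frac{25}{16}*(+1) = 0 (each basis 2-blade squares to minus the product of its generators' squares); cross terms between blades sharing an index anticommute and cancel. So B^2 = 0.
B^2 = 0, so the series truncates immediately: exp(alpha B) = 1 + alpha B (parabolic case).
Answer: 1 - \frac{15}{8} \gamma_{12} - \frac{15}{8} \gamma_{13}


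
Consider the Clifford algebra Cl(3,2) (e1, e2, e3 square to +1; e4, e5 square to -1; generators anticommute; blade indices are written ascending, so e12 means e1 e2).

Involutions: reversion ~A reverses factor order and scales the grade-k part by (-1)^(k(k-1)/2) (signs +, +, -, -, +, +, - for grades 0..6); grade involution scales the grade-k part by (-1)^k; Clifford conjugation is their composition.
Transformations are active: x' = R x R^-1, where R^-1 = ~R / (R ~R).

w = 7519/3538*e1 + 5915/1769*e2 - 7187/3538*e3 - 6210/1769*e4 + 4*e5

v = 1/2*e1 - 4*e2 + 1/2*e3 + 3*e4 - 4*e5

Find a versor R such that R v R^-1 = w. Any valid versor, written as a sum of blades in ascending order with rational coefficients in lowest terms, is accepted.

R = v + w = 4644/1769*e1 - 1161/1769*e2 - 2709/1769*e3 - 903/1769*e4 works: the equal norms (-17/2) guarantee its sandwich swaps v into w.
Answer: 4644/1769*e1 - 1161/1769*e2 - 2709/1769*e3 - 903/1769*e4


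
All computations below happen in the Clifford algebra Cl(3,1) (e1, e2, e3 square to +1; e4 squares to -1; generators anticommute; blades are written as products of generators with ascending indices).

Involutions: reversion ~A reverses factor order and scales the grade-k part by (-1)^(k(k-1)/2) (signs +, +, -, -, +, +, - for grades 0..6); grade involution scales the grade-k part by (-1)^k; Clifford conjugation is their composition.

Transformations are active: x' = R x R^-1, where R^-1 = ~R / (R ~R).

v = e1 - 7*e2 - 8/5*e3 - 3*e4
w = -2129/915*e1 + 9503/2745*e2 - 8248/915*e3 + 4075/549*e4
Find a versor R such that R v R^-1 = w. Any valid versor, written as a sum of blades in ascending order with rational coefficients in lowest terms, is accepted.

Sketch: the shared square 1089/25 makes R = v + w = -1214/915*e1 - 9712/2745*e2 - 9712/915*e3 + 2428/549*e4 the natural versor; its sandwich fixes that direction, negates (v - w)/2, and sends v to w.
Answer: -1214/915*e1 - 9712/2745*e2 - 9712/915*e3 + 2428/549*e4


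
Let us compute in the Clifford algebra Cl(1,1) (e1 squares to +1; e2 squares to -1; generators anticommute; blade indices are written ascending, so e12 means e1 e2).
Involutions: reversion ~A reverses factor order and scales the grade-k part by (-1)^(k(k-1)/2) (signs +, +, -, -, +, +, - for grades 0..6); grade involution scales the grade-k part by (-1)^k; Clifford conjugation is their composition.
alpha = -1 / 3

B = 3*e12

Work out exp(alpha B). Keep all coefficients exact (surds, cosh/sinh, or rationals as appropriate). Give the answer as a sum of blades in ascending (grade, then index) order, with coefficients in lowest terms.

B^2 = (3)^2*(e12)^2 = 9*(+1) = 9 (a basis 2-blade squares to minus the product of its generators' squares).
B^2 = 9 — since the square is positive, the closed form is hyperbolic: l = 3, alpha*l = -1, so exp(alpha B) = cosh(-1) + (sinh(-1)/3)*B = cosh(1) + (-sinh(1)/3)*B.
Answer: cosh(1) - sinh(1)*e12


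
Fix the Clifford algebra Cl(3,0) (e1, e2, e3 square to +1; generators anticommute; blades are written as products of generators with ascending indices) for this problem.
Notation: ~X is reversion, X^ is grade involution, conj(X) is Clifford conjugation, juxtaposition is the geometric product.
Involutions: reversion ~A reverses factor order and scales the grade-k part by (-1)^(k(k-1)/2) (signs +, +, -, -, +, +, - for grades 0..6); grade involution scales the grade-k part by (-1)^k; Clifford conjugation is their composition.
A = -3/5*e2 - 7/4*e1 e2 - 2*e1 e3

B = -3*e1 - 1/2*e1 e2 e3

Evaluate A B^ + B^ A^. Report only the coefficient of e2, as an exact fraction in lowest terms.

first term: 17/4*e2 + 55/8*e3 + 9/5*e1 e2 + 3/10*e1 e3
second term: -25/4*e2 - 41/8*e3 + 9/5*e1 e2 - 3/10*e1 e3
Answer: -2


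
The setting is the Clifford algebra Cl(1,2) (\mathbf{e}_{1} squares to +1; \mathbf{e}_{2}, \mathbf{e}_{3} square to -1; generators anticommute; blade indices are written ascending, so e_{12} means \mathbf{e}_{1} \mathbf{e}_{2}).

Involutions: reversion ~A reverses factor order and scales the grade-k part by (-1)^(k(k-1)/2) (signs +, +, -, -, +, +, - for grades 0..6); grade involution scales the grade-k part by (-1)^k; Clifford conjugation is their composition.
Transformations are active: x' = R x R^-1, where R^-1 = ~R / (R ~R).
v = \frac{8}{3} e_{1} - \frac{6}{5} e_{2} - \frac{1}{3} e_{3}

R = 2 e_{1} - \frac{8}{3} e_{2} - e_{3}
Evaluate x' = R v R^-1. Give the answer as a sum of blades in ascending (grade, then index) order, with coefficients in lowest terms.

~R = 2 e_{1} - \frac{8}{3} e_{2} - e_{3}, and R ~R = -\frac{37}{9}, so R^-1 = ~R / (-\frac{37}{9}).
R v = \frac{9}{5} + \frac{212}{45} e_{12} + 2 e_{13} - \frac{14}{45} e_{23}
Answer: -\frac{2452}{555} e_{1} + \frac{654}{185} e_{2} + \frac{671}{555} e_{3}


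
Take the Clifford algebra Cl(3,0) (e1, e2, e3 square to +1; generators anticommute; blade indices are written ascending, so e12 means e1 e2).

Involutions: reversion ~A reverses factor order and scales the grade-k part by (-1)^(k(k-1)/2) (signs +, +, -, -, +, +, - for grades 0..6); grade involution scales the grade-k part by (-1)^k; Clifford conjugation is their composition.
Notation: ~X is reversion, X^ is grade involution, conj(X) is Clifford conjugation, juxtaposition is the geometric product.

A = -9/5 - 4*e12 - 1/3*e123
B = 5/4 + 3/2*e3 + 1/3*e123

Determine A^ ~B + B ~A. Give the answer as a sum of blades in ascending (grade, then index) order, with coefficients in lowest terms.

first term: -77/36 - 121/30*e3 - 9/2*e12 - 299/60*e123
second term: -85/36 - 121/30*e3 + 11/2*e12 + 349/60*e123
Answer: -9/2 - 121/15*e3 + e12 + 5/6*e123


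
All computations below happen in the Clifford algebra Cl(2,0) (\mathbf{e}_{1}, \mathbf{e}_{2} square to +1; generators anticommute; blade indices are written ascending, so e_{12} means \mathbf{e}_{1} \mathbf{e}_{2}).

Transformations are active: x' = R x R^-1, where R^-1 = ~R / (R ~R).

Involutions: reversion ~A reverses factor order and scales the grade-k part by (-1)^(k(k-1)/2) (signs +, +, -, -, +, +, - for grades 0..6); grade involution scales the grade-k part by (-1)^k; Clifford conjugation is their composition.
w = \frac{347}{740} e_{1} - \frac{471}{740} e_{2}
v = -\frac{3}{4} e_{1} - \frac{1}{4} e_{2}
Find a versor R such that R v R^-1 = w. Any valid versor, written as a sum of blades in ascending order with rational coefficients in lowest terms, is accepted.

The midline construction: v and w both square to \frac{5}{8}, so reflecting in their sum -\frac{52}{185} e_{1} - \frac{164}{185} e_{2} exchanges them.
Answer: -\frac{52}{185} e_{1} - \frac{164}{185} e_{2}


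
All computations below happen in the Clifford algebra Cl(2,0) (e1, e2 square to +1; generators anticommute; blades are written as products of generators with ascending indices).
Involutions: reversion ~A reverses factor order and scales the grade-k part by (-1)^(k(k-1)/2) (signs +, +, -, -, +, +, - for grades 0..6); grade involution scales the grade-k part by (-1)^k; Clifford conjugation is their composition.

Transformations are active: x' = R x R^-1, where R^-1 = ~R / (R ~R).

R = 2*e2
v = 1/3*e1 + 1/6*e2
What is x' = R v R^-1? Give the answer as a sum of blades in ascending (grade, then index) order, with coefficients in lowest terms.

~R = 2*e2, and R ~R = 4, so R^-1 = ~R / (4).
R v = 1/3 - 2/3*e1 e2
Answer: -1/3*e1 + 1/6*e2


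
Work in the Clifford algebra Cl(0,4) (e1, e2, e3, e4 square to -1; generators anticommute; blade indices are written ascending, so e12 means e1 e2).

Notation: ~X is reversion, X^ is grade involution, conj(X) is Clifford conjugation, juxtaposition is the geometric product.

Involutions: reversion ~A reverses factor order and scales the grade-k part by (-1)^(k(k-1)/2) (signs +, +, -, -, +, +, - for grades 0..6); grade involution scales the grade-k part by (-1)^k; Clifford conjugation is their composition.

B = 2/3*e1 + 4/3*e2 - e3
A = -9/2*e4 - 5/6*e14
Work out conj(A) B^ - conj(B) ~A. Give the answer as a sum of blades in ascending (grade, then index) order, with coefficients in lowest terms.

first term: -5/9*e4 + 3*e14 + 6*e24 - 9/2*e34 + 10/9*e124 - 5/6*e134
second term: 5/9*e4 + 3*e14 + 6*e24 - 9/2*e34 + 10/9*e124 - 5/6*e134
Answer: -10/9*e4


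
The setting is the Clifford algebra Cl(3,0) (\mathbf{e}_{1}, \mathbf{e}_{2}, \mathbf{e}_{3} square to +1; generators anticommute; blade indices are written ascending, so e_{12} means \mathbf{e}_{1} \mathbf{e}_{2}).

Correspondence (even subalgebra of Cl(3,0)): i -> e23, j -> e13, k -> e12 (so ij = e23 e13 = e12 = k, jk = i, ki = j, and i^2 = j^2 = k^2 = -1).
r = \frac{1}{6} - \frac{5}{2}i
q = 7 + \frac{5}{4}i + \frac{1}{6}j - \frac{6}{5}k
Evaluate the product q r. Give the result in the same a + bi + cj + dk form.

In blades: q = 7 - \frac{6}{5} e_{12} + \frac{1}{6} e_{13} + \frac{5}{4} e_{23}, r = \frac{1}{6} - \frac{5}{2} e_{23}.
Distribute q over r term by term (generator squares from the signature, products reordered to ascending indices): (7)*r = \frac{7}{6} - \frac{35}{2} e_{23}; (-\frac{6}{5} e_{12})*r = -\frac{1}{5} e_{12} + 3 e_{13}; (\frac{1}{6} e_{13})*r = \frac{5}{12} e_{12} + \frac{1}{36} e_{13}; (\frac{5}{4} e_{23})*r = \frac{25}{8} + \frac{5}{24} e_{23}.
Sum: \frac{103}{24} + \frac{13}{60} e_{12} + \frac{109}{36} e_{13} - \frac{415}{24} e_{23}; translating back through the correspondence:
Answer: \frac{103}{24} - \frac{415}{24}i + \frac{109}{36}j + \frac{13}{60}k


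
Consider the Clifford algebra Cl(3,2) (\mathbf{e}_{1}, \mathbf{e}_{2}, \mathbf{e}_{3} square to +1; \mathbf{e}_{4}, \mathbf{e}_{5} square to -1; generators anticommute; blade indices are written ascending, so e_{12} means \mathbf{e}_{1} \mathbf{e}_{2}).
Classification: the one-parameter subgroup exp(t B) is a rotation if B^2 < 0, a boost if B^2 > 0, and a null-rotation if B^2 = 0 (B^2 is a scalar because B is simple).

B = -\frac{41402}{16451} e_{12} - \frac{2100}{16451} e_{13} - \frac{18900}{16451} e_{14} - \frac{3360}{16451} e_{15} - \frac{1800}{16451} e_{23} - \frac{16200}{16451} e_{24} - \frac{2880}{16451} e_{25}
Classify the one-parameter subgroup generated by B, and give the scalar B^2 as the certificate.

B^2 term by term: the squares give (-\frac{41402}{16451})^2*(e_{12})^2 + (-\frac{2100}{16451})^2*(e_{13})^2 + (-\frac{18900}{16451})^2*(e_{14})^2 + (-\frac{3360}{16451})^2*(e_{15})^2 + (-\frac{1800}{16451})^2*(e_{23})^2 + (-\frac{16200}{16451})^2*(e_{24})^2 + (-\frac{2880}{16451})^2*(e_{25})^2 = \frac{1714125604}{270635401}*(-1) + \frac{4410000}{270635401}*(-1) + \frac{357210000}{270635401}*(+1) + \frac{11289600}{270635401}*(+1) + \frac{3240000}{270635401}*(-1) + \frac{262440000}{270635401}*(+1) + \frac{8294400}{270635401}*(+1) = -4 (each basis 2-blade squares to minus the product of its generators' squares); cross terms between blades sharing an index anticommute and cancel; the commuting (index-disjoint) pairs give grade-4 terms 2*c*c'*(blade product), which cancel blade by blade — e_{1234}: -\frac{68040000}{270635401} + \frac{68040000}{270635401} = 0; e_{1235}: -\frac{12096000}{270635401} + \frac{12096000}{270635401} = 0; e_{1245}: -\frac{108864000}{270635401} + \frac{108864000}{270635401} = 0 — confirming B is simple. So B^2 = -4.
Answer: rotation, certificate B^2 = -4. Check the certificate: B^2 = -4, and that sign is decisive whatever form B takes.


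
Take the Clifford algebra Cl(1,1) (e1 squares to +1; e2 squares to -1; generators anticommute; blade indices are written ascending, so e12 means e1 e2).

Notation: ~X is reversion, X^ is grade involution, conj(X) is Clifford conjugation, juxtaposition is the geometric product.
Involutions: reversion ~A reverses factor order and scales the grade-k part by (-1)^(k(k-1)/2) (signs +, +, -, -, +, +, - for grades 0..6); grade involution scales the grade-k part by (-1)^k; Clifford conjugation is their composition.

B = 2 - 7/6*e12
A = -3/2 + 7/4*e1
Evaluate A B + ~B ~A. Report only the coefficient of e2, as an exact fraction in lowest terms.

first term: -3 + 7/2*e1 - 49/24*e2 + 7/4*e12
second term: -3 + 7/2*e1 - 49/24*e2 - 7/4*e12
Answer: -49/12


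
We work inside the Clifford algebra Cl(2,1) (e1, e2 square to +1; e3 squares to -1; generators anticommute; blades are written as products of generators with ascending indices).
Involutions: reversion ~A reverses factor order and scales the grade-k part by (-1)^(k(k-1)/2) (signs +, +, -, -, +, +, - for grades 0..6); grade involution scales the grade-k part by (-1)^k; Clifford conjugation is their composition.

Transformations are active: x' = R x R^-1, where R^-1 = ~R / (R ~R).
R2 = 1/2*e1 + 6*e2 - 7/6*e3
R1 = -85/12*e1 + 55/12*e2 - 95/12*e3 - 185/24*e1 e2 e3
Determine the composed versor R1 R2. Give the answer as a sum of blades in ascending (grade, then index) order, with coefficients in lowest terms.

Distribute over the terms of R2 (each basis-blade product reordered to ascending indices, repeated generators contracted through their squares):
R1 (1/2*e1) = -85/24 - 55/24*e1 e2 + 95/24*e1 e3 - 185/48*e2 e3
R1 (6*e2) = 55/2 - 85/2*e1 e2 + 185/4*e1 e3 + 95/2*e2 e3
R1 (-7/6*e3) = -665/72 - 1295/144*e1 e2 + 595/72*e1 e3 - 385/72*e2 e3
Summing the partial products and collecting blades:
Answer: 265/18 - 7745/144*e1 e2 + 2105/36*e1 e3 + 5515/144*e2 e3


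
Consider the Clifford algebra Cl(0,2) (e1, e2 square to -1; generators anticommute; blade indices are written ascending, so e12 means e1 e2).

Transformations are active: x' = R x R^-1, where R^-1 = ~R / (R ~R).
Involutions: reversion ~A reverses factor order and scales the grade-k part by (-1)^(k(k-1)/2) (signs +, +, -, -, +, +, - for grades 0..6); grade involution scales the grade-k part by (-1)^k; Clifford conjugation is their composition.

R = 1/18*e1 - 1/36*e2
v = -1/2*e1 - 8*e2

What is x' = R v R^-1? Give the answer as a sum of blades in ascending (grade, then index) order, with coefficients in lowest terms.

~R = 1/18*e1 - 1/36*e2, and R ~R = -5/1296, so R^-1 = ~R / (-5/1296).
R v = -7/36 - 11/24*e12
Answer: 61/10*e1 + 26/5*e2


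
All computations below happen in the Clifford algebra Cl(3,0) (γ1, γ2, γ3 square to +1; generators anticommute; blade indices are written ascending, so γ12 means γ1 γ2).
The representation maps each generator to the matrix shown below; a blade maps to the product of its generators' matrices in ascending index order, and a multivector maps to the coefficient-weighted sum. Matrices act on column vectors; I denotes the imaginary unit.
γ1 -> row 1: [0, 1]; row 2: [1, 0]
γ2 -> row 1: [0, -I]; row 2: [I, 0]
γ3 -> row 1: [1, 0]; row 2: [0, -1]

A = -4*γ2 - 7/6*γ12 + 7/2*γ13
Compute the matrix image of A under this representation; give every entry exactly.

Bivector images (products of the table entries): rho(γ12) = rho(γ1)rho(γ2) = row 1: [I, 0]; row 2: [0, -I]; rho(γ13) = rho(γ1)rho(γ3) = row 1: [0, -1]; row 2: [1, 0].
M = (-4)*rho(γ2) + (-7/6)*rho(γ12) + (7/2)*rho(γ13), summed entrywise:
Answer: row 1: [-7*I/6, -7/2 + 4*I]; row 2: [7/2 - 4*I, 7*I/6]


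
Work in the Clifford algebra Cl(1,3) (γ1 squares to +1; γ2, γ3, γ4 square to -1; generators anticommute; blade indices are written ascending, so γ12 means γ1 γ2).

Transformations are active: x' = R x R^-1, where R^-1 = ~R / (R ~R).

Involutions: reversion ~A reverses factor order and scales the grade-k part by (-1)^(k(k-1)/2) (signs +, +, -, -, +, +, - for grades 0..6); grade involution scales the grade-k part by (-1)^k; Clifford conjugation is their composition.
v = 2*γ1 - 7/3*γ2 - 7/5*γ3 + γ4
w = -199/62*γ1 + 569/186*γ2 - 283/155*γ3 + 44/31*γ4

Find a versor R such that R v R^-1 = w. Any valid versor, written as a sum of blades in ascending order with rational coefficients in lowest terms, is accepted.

The midline construction: v and w both square to -991/225, so reflecting in their sum -75/62*γ1 + 45/62*γ2 - 100/31*γ3 + 75/31*γ4 exchanges them.
Answer: -75/62*γ1 + 45/62*γ2 - 100/31*γ3 + 75/31*γ4


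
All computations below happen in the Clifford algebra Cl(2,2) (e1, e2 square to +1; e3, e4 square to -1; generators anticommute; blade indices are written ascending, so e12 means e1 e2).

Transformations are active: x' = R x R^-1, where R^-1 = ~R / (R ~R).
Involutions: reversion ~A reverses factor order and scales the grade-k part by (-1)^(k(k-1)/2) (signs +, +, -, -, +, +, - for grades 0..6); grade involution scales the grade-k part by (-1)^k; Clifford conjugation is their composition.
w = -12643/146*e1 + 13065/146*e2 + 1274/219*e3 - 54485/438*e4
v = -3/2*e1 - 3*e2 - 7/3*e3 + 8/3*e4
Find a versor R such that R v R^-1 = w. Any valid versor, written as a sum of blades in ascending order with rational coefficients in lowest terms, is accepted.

Key observation: q(v) = q(w) = -47/36 (sandwiches preserve the norm), so R = v + w = -6431/73*e1 + 12627/146*e2 + 763/219*e3 - 53317/438*e4 works whenever it is invertible — the component of v along it is kept and (v - w)/2 reverses, sending v to w.
Answer: -6431/73*e1 + 12627/146*e2 + 763/219*e3 - 53317/438*e4


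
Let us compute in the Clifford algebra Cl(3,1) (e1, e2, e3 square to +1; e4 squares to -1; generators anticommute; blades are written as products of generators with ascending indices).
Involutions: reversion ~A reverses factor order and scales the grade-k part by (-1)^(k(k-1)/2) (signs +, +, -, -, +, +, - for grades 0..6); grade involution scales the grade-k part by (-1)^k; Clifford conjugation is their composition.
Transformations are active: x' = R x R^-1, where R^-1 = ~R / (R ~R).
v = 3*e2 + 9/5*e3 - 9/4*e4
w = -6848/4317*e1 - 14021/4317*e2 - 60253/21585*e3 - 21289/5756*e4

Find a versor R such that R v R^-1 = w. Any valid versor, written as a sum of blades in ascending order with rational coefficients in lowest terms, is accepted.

R = v + w = -6848/4317*e1 - 1070/4317*e2 - 4280/4317*e3 - 8560/1439*e4 works: the equal norms (2871/400) guarantee its sandwich swaps v into w.
Answer: -6848/4317*e1 - 1070/4317*e2 - 4280/4317*e3 - 8560/1439*e4
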